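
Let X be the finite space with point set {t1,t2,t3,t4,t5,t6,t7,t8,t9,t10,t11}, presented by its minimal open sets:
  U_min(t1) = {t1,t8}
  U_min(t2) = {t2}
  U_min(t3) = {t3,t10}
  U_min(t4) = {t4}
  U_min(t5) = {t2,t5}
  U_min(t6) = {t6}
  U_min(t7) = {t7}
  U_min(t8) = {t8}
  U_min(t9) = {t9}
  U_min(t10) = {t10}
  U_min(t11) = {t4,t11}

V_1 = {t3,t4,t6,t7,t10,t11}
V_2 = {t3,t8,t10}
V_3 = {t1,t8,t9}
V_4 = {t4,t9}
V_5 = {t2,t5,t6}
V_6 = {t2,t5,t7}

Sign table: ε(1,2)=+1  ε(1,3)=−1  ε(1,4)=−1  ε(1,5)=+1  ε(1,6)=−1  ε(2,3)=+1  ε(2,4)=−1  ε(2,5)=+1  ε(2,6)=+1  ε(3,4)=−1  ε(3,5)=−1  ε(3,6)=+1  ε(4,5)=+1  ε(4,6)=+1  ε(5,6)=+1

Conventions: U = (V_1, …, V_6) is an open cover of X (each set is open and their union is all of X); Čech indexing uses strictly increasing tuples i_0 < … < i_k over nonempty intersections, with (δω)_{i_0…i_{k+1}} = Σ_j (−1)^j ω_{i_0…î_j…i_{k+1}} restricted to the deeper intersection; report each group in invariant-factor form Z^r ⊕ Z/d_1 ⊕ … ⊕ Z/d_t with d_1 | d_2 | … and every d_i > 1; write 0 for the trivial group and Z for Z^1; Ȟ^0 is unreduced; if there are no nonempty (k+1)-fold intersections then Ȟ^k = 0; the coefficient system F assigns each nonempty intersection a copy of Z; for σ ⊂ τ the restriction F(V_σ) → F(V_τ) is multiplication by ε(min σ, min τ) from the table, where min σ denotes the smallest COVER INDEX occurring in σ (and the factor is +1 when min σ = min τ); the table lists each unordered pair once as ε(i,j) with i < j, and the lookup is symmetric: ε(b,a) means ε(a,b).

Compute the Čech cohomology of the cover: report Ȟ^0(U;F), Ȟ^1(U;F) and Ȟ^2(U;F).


cover nerve:
  V12={t3,t10} V14={t4} V15={t6} V16={t7} V23={t8} V34={t9} V56={t2,t5}
C dims 6,7; δ0: rk 6, SNF 1^5·2
Ȟ^0: (6−6)−0=0 ⇒ 0
Ȟ^1: (7−0)−6=1 plus torsion [2] ⇒ Z ⊕ Z/2
Ȟ^2: (0−0)−0=0 ⇒ 0

Ȟ^0 = 0, Ȟ^1 = Z ⊕ Z/2 and Ȟ^2 = 0


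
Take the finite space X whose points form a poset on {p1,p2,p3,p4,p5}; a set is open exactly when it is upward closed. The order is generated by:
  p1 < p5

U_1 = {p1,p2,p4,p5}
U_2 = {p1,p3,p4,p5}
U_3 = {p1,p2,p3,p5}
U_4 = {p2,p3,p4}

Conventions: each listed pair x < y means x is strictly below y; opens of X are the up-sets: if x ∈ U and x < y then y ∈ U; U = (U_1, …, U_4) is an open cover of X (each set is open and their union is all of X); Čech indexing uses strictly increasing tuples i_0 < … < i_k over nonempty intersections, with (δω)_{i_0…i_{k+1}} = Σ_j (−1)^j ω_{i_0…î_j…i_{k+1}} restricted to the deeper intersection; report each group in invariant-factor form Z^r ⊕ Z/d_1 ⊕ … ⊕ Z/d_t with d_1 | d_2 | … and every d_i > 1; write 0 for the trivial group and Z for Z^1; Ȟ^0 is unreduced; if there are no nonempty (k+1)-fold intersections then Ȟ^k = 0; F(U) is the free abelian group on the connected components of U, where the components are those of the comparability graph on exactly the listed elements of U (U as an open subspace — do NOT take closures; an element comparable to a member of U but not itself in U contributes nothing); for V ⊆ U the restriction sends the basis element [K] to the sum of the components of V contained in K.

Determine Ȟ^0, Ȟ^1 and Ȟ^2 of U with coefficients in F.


Ȟ^0 = Z^4,  Ȟ^1 = 0,  Ȟ^2 = 0

nerve simplices:
  U12={p1,p4,p5} U13={p1,p2,p5} U14={p2,p4} U23={p1,p3,p5} U24={p3,p4} U34={p2,p3}
  U123={p1,p5} U124={p4} U134={p2} U234={p3}
components per intersection:
  U1: {p1,p5} {p2} {p4}
  U2: {p1,p5} {p3} {p4}
  U3: {p1,p5} {p2} {p3}
  U4: {p2} {p3} {p4}
  U12: {p1,p5} {p4}
  U13: {p1,p5} {p2}
  U14: {p2} {p4}
  U23: {p1,p5} {p3}
  U24: {p3} {p4}
  U34: {p2} {p3}
  U123: {p1,p5}
  U124: {p4}
  U134: {p2}
  U234: {p3}
C dims 12,12,4; δ0: rk 8, SNF 1^8; δ1: rk 4, SNF 1^4
degree 0: 12−8−0 = 4 → Ȟ^0 ≅ Z^4
degree 1: 12−4−8 = 0 → Ȟ^1 ≅ 0
degree 2: 4−0−4 = 0 → Ȟ^2 ≅ 0


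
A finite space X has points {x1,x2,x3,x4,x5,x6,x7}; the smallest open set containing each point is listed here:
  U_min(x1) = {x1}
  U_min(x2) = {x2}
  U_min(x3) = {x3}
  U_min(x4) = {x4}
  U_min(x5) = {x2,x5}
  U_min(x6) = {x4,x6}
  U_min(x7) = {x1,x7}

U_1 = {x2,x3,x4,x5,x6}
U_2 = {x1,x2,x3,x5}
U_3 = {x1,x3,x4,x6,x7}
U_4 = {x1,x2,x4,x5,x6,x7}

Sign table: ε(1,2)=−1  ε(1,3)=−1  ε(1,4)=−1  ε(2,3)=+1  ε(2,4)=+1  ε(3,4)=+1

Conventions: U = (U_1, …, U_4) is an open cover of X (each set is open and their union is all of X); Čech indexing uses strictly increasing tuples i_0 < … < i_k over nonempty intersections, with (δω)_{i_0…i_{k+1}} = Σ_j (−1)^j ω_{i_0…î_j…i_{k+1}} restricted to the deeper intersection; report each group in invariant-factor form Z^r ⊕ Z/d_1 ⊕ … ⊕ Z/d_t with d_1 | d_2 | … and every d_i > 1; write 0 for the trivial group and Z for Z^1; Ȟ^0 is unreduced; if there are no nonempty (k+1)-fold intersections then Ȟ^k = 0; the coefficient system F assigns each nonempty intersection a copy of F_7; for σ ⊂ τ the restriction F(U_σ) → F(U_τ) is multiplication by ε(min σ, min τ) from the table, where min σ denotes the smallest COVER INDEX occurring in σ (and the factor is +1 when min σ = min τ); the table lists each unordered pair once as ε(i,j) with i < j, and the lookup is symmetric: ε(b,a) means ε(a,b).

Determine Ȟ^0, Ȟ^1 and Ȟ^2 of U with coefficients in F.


Ȟ^0(U;F) ≅ Z/7,  Ȟ^1(U;F) ≅ 0,  Ȟ^2(U;F) ≅ Z/7

nonempty overlaps:
  U12={x2,x3,x5} U13={x3,x4,x6} U14={x2,x4,x5,x6} U23={x1,x3} U24={x1,x2,x5} U34={x1,x4,x6,x7}
  U123={x3} U124={x2,x5} U134={x4,x6} U234={x1}
C dims 4,6,4; δ0: rk_F7 3; δ1: rk_F7 3
degree 0: 4−3−0 = 1 → Ȟ^0 ≅ Z/7
degree 1: 6−3−3 = 0 → Ȟ^1 ≅ 0
degree 2: 4−0−3 = 1 → Ȟ^2 ≅ Z/7


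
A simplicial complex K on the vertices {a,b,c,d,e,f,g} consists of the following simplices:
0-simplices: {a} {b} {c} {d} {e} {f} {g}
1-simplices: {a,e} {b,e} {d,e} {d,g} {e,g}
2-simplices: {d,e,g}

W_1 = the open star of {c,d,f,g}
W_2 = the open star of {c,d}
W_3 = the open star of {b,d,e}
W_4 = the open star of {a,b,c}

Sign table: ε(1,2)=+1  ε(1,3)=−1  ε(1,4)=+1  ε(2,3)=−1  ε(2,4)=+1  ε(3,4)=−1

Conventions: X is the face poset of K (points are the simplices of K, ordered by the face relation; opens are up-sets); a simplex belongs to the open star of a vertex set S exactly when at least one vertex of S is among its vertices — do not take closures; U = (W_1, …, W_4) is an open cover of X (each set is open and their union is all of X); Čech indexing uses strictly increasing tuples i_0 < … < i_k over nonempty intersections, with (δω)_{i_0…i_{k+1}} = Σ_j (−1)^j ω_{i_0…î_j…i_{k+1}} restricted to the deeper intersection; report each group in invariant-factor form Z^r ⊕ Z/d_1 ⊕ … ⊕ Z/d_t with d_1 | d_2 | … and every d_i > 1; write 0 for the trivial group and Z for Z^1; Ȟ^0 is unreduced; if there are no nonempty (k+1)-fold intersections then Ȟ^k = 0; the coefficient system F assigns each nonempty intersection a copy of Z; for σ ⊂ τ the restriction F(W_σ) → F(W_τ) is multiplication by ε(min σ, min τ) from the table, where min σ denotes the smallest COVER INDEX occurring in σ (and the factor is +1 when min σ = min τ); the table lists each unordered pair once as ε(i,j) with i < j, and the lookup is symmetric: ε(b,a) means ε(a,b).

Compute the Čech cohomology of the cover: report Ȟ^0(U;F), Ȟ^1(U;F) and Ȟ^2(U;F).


Ȟ^0 ≅ Z, Ȟ^1 ≅ Z and Ȟ^2 ≅ 0

intersection data:
  W1={{c},{d},{f},{g},{d,e},{d,g},{e,g},{d,e,g}} W2={{c},{d},{d,e},{d,g},{d,e,g}} W3={{b},{d},{e},{a,e},{b,e},{d,e},{d,g},{e,g},{d,e,g}} W4={{a},{b},{c},{a,e},{b,e}}
  W12={{c},{d},{d,e},{d,g},{d,e,g}} W13={{d},{d,e},{d,g},{e,g},{d,e,g}} W14={{c}} W23={{d},{d,e},{d,g},{d,e,g}} W24={{c}} W34={{b},{a,e},{b,e}}
  W123={{d},{d,e},{d,g},{d,e,g}} W124={{c}}
C dims 4,6,2; δ0: rk 3, SNF 1^3; δ1: rk 2, SNF 1^2
Ȟ^0 = (4 − 3) − 0 = 1, so Ȟ^0 ≅ Z
Ȟ^1 = (6 − 2) − 3 = 1, so Ȟ^1 ≅ Z
Ȟ^2 = (2 − 0) − 2 = 0, so Ȟ^2 ≅ 0


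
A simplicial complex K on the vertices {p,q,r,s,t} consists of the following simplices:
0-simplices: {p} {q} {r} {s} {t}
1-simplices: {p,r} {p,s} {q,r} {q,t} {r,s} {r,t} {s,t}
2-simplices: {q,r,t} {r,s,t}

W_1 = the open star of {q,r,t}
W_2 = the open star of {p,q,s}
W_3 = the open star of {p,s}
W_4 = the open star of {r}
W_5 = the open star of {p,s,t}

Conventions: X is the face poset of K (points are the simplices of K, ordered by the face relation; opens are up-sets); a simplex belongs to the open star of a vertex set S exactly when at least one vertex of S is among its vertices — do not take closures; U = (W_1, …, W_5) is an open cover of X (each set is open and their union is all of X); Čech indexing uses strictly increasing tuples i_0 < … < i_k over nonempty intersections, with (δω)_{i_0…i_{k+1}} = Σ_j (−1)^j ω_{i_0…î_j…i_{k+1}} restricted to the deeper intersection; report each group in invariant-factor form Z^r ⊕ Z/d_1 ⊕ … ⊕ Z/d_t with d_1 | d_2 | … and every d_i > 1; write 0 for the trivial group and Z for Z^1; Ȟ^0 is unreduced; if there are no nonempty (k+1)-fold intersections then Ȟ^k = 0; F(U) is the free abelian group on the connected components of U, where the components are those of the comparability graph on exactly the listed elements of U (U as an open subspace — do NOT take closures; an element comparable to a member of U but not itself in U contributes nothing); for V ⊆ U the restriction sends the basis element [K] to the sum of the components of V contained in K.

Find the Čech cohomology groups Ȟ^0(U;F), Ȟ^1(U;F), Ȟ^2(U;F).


intersection data:
  W1={{q},{r},{t},{p,r},{q,r},{q,t},{r,s},{r,t},{s,t},{q,r,t},{r,s,t}} W2={{p},{q},{s},{p,r},{p,s},{q,r},{q,t},{r,s},{s,t},{q,r,t},{r,s,t}} W3={{p},{s},{p,r},{p,s},{r,s},{s,t},{r,s,t}} W4={{r},{p,r},{q,r},{r,s},{r,t},{q,r,t},{r,s,t}} W5={{p},{s},{t},{p,r},{p,s},{q,t},{r,s},{r,t},{s,t},{q,r,t},{r,s,t}}
  W12={{q},{p,r},{q,r},{q,t},{r,s},{s,t},{q,r,t},{r,s,t}} W13={{p,r},{r,s},{s,t},{r,s,t}} W14={{r},{p,r},{q,r},{r,s},{r,t},{q,r,t},{r,s,t}} W15={{t},{p,r},{q,t},{r,s},{r,t},{s,t},{q,r,t},{r,s,t}} W23={{p},{s},{p,r},{p,s},{r,s},{s,t},{r,s,t}} W24={{p,r},{q,r},{r,s},{q,r,t},{r,s,t}} W25={{p},{s},{p,r},{p,s},{q,t},{r,s},{s,t},{q,r,t},{r,s,t}} W34={{p,r},{r,s},{r,s,t}} W35={{p},{s},{p,r},{p,s},{r,s},{s,t},{r,s,t}} W45={{p,r},{r,s},{r,t},{q,r,t},{r,s,t}}
  W123={{p,r},{r,s},{s,t},{r,s,t}} W124={{p,r},{q,r},{r,s},{q,r,t},{r,s,t}} W125={{p,r},{q,t},{r,s},{s,t},{q,r,t},{r,s,t}} W134={{p,r},{r,s},{r,s,t}} W135={{p,r},{r,s},{s,t},{r,s,t}} W145={{p,r},{r,s},{r,t},{q,r,t},{r,s,t}} W234={{p,r},{r,s},{r,s,t}} W235={{p},{s},{p,r},{p,s},{r,s},{s,t},{r,s,t}} W245={{p,r},{r,s},{q,r,t},{r,s,t}} W345={{p,r},{r,s},{r,s,t}}
  W1234={{p,r},{r,s},{r,s,t}} W1235={{p,r},{r,s},{s,t},{r,s,t}} W1245={{p,r},{r,s},{q,r,t},{r,s,t}} W1345={{p,r},{r,s},{r,s,t}} W2345={{p,r},{r,s},{r,s,t}}
  W12345={{p,r},{r,s},{r,s,t}}
components per intersection:
  W1: {{q},{r},{t},{p,r},{q,r},{q,t},{r,s},{r,t},{s,t},{q,r,t},{r,s,t}}
  W2: {{p},{s},{p,r},{p,s},{r,s},{s,t},{r,s,t}} {{q},{q,r},{q,t},{q,r,t}}
  W3: {{p},{s},{p,r},{p,s},{r,s},{s,t},{r,s,t}}
  W4: {{r},{p,r},{q,r},{r,s},{r,t},{q,r,t},{r,s,t}}
  W5: {{p},{s},{t},{p,r},{p,s},{q,t},{r,s},{r,t},{s,t},{q,r,t},{r,s,t}}
  W12: {{q},{q,r},{q,t},{q,r,t}} {{p,r}} {{r,s},{s,t},{r,s,t}}
  W13: {{p,r}} {{r,s},{s,t},{r,s,t}}
  W14: {{r},{p,r},{q,r},{r,s},{r,t},{q,r,t},{r,s,t}}
  W15: {{t},{q,t},{r,s},{r,t},{s,t},{q,r,t},{r,s,t}} {{p,r}}
  W23: {{p},{s},{p,r},{p,s},{r,s},{s,t},{r,s,t}}
  W24: {{p,r}} {{q,r},{q,r,t}} {{r,s},{r,s,t}}
  W25: {{p},{s},{p,r},{p,s},{r,s},{s,t},{r,s,t}} {{q,t},{q,r,t}}
  W34: {{p,r}} {{r,s},{r,s,t}}
  W35: {{p},{s},{p,r},{p,s},{r,s},{s,t},{r,s,t}}
  W45: {{p,r}} {{r,s},{r,t},{q,r,t},{r,s,t}}
  W123: {{p,r}} {{r,s},{s,t},{r,s,t}}
  W124: {{p,r}} {{q,r},{q,r,t}} {{r,s},{r,s,t}}
  W125: {{p,r}} {{q,t},{q,r,t}} {{r,s},{s,t},{r,s,t}}
  W134: {{p,r}} {{r,s},{r,s,t}}
  W135: {{p,r}} {{r,s},{s,t},{r,s,t}}
  W145: {{p,r}} {{r,s},{r,t},{q,r,t},{r,s,t}}
  W234: {{p,r}} {{r,s},{r,s,t}}
  W235: {{p},{s},{p,r},{p,s},{r,s},{s,t},{r,s,t}}
  W245: {{p,r}} {{r,s},{r,s,t}} {{q,r,t}}
  W345: {{p,r}} {{r,s},{r,s,t}}
  W1234: {{p,r}} {{r,s},{r,s,t}}
  W1235: {{p,r}} {{r,s},{s,t},{r,s,t}}
  W1245: {{p,r}} {{r,s},{r,s,t}} {{q,r,t}}
  W1345: {{p,r}} {{r,s},{r,s,t}}
  W2345: {{p,r}} {{r,s},{r,s,t}}
  W12345: {{p,r}} {{r,s},{r,s,t}}
C dims 6,19,22,11; δ0: rk 5, SNF 1^5; δ1: rk 13, SNF 1^13; δ2: rk 9, SNF 1^9
Ȟ^0 = (6 − 5) − 0 = 1, so Ȟ^0 ≅ Z
Ȟ^1 = (19 − 13) − 5 = 1, so Ȟ^1 ≅ Z
Ȟ^2 = (22 − 9) − 13 = 0, so Ȟ^2 ≅ 0

Ȟ^0(U;F) ≅ Z, Ȟ^1(U;F) ≅ Z and Ȟ^2(U;F) ≅ 0


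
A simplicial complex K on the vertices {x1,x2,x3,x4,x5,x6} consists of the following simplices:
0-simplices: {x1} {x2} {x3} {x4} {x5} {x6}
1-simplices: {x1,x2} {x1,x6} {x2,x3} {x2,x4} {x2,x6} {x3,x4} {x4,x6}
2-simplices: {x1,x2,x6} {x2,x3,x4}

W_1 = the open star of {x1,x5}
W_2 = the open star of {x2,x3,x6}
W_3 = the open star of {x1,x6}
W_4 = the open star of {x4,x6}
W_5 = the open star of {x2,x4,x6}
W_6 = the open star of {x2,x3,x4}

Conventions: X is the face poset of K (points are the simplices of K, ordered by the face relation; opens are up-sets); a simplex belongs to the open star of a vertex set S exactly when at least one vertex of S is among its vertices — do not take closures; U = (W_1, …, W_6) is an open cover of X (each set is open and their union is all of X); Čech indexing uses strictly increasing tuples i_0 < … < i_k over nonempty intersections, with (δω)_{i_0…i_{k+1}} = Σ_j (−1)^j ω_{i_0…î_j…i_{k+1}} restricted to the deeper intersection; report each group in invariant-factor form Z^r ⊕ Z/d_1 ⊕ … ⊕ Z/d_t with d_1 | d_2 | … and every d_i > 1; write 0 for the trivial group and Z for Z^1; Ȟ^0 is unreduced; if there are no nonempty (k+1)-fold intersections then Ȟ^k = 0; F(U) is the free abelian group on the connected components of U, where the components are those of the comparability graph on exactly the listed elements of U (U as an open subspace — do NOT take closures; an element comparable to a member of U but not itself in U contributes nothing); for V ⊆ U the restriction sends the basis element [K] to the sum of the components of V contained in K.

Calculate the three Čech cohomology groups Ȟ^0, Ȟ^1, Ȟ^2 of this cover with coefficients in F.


Ȟ^0(U;F) ≅ Z^2, Ȟ^1(U;F) ≅ 0 and Ȟ^2(U;F) ≅ 0

nerve simplices:
  W1={{x1},{x5},{x1,x2},{x1,x6},{x1,x2,x6}} W2={{x2},{x3},{x6},{x1,x2},{x1,x6},{x2,x3},{x2,x4},{x2,x6},{x3,x4},{x4,x6},{x1,x2,x6},{x2,x3,x4}} W3={{x1},{x6},{x1,x2},{x1,x6},{x2,x6},{x4,x6},{x1,x2,x6}} W4={{x4},{x6},{x1,x6},{x2,x4},{x2,x6},{x3,x4},{x4,x6},{x1,x2,x6},{x2,x3,x4}} W5={{x2},{x4},{x6},{x1,x2},{x1,x6},{x2,x3},{x2,x4},{x2,x6},{x3,x4},{x4,x6},{x1,x2,x6},{x2,x3,x4}} W6={{x2},{x3},{x4},{x1,x2},{x2,x3},{x2,x4},{x2,x6},{x3,x4},{x4,x6},{x1,x2,x6},{x2,x3,x4}}
  W12={{x1,x2},{x1,x6},{x1,x2,x6}} W13={{x1},{x1,x2},{x1,x6},{x1,x2,x6}} W14={{x1,x6},{x1,x2,x6}} W15={{x1,x2},{x1,x6},{x1,x2,x6}} W16={{x1,x2},{x1,x2,x6}} W23={{x6},{x1,x2},{x1,x6},{x2,x6},{x4,x6},{x1,x2,x6}} W24={{x6},{x1,x6},{x2,x4},{x2,x6},{x3,x4},{x4,x6},{x1,x2,x6},{x2,x3,x4}} W25={{x2},{x6},{x1,x2},{x1,x6},{x2,x3},{x2,x4},{x2,x6},{x3,x4},{x4,x6},{x1,x2,x6},{x2,x3,x4}} W26={{x2},{x3},{x1,x2},{x2,x3},{x2,x4},{x2,x6},{x3,x4},{x4,x6},{x1,x2,x6},{x2,x3,x4}} W34={{x6},{x1,x6},{x2,x6},{x4,x6},{x1,x2,x6}} W35={{x6},{x1,x2},{x1,x6},{x2,x6},{x4,x6},{x1,x2,x6}} W36={{x1,x2},{x2,x6},{x4,x6},{x1,x2,x6}} W45={{x4},{x6},{x1,x6},{x2,x4},{x2,x6},{x3,x4},{x4,x6},{x1,x2,x6},{x2,x3,x4}} W46={{x4},{x2,x4},{x2,x6},{x3,x4},{x4,x6},{x1,x2,x6},{x2,x3,x4}} W56={{x2},{x4},{x1,x2},{x2,x3},{x2,x4},{x2,x6},{x3,x4},{x4,x6},{x1,x2,x6},{x2,x3,x4}}
  W123={{x1,x2},{x1,x6},{x1,x2,x6}} W124={{x1,x6},{x1,x2,x6}} W125={{x1,x2},{x1,x6},{x1,x2,x6}} W126={{x1,x2},{x1,x2,x6}} W134={{x1,x6},{x1,x2,x6}} W135={{x1,x2},{x1,x6},{x1,x2,x6}} W136={{x1,x2},{x1,x2,x6}} W145={{x1,x6},{x1,x2,x6}} W146={{x1,x2,x6}} W156={{x1,x2},{x1,x2,x6}} W234={{x6},{x1,x6},{x2,x6},{x4,x6},{x1,x2,x6}} W235={{x6},{x1,x2},{x1,x6},{x2,x6},{x4,x6},{x1,x2,x6}} W236={{x1,x2},{x2,x6},{x4,x6},{x1,x2,x6}} W245={{x6},{x1,x6},{x2,x4},{x2,x6},{x3,x4},{x4,x6},{x1,x2,x6},{x2,x3,x4}} W246={{x2,x4},{x2,x6},{x3,x4},{x4,x6},{x1,x2,x6},{x2,x3,x4}} W256={{x2},{x1,x2},{x2,x3},{x2,x4},{x2,x6},{x3,x4},{x4,x6},{x1,x2,x6},{x2,x3,x4}} W345={{x6},{x1,x6},{x2,x6},{x4,x6},{x1,x2,x6}} W346={{x2,x6},{x4,x6},{x1,x2,x6}} W356={{x1,x2},{x2,x6},{x4,x6},{x1,x2,x6}} W456={{x4},{x2,x4},{x2,x6},{x3,x4},{x4,x6},{x1,x2,x6},{x2,x3,x4}}
  W1234={{x1,x6},{x1,x2,x6}} W1235={{x1,x2},{x1,x6},{x1,x2,x6}} W1236={{x1,x2},{x1,x2,x6}} W1245={{x1,x6},{x1,x2,x6}} W1246={{x1,x2,x6}} W1256={{x1,x2},{x1,x2,x6}} W1345={{x1,x6},{x1,x2,x6}} W1346={{x1,x2,x6}} W1356={{x1,x2},{x1,x2,x6}} W1456={{x1,x2,x6}} W2345={{x6},{x1,x6},{x2,x6},{x4,x6},{x1,x2,x6}} W2346={{x2,x6},{x4,x6},{x1,x2,x6}} W2356={{x1,x2},{x2,x6},{x4,x6},{x1,x2,x6}} W2456={{x2,x4},{x2,x6},{x3,x4},{x4,x6},{x1,x2,x6},{x2,x3,x4}} W3456={{x2,x6},{x4,x6},{x1,x2,x6}}
  W12345={{x1,x6},{x1,x2,x6}} W12346={{x1,x2,x6}} W12356={{x1,x2},{x1,x2,x6}} W12456={{x1,x2,x6}} W13456={{x1,x2,x6}} W23456={{x2,x6},{x4,x6},{x1,x2,x6}}
  W123456={{x1,x2,x6}}
components per intersection:
  W1: {{x1},{x1,x2},{x1,x6},{x1,x2,x6}} {{x5}}
  W2: {{x2},{x3},{x6},{x1,x2},{x1,x6},{x2,x3},{x2,x4},{x2,x6},{x3,x4},{x4,x6},{x1,x2,x6},{x2,x3,x4}}
  W3: {{x1},{x6},{x1,x2},{x1,x6},{x2,x6},{x4,x6},{x1,x2,x6}}
  W4: {{x4},{x6},{x1,x6},{x2,x4},{x2,x6},{x3,x4},{x4,x6},{x1,x2,x6},{x2,x3,x4}}
  W5: {{x2},{x4},{x6},{x1,x2},{x1,x6},{x2,x3},{x2,x4},{x2,x6},{x3,x4},{x4,x6},{x1,x2,x6},{x2,x3,x4}}
  W6: {{x2},{x3},{x4},{x1,x2},{x2,x3},{x2,x4},{x2,x6},{x3,x4},{x4,x6},{x1,x2,x6},{x2,x3,x4}}
  W12: {{x1,x2},{x1,x6},{x1,x2,x6}}
  W13: {{x1},{x1,x2},{x1,x6},{x1,x2,x6}}
  W14: {{x1,x6},{x1,x2,x6}}
  W15: {{x1,x2},{x1,x6},{x1,x2,x6}}
  W16: {{x1,x2},{x1,x2,x6}}
  W23: {{x6},{x1,x2},{x1,x6},{x2,x6},{x4,x6},{x1,x2,x6}}
  W24: {{x6},{x1,x6},{x2,x6},{x4,x6},{x1,x2,x6}} {{x2,x4},{x3,x4},{x2,x3,x4}}
  W25: {{x2},{x6},{x1,x2},{x1,x6},{x2,x3},{x2,x4},{x2,x6},{x3,x4},{x4,x6},{x1,x2,x6},{x2,x3,x4}}
  W26: {{x2},{x3},{x1,x2},{x2,x3},{x2,x4},{x2,x6},{x3,x4},{x1,x2,x6},{x2,x3,x4}} {{x4,x6}}
  W34: {{x6},{x1,x6},{x2,x6},{x4,x6},{x1,x2,x6}}
  W35: {{x6},{x1,x2},{x1,x6},{x2,x6},{x4,x6},{x1,x2,x6}}
  W36: {{x1,x2},{x2,x6},{x1,x2,x6}} {{x4,x6}}
  W45: {{x4},{x6},{x1,x6},{x2,x4},{x2,x6},{x3,x4},{x4,x6},{x1,x2,x6},{x2,x3,x4}}
  W46: {{x4},{x2,x4},{x3,x4},{x4,x6},{x2,x3,x4}} {{x2,x6},{x1,x2,x6}}
  W56: {{x2},{x4},{x1,x2},{x2,x3},{x2,x4},{x2,x6},{x3,x4},{x4,x6},{x1,x2,x6},{x2,x3,x4}}
  W123: {{x1,x2},{x1,x6},{x1,x2,x6}}
  W124: {{x1,x6},{x1,x2,x6}}
  W125: {{x1,x2},{x1,x6},{x1,x2,x6}}
  W126: {{x1,x2},{x1,x2,x6}}
  W134: {{x1,x6},{x1,x2,x6}}
  W135: {{x1,x2},{x1,x6},{x1,x2,x6}}
  W136: {{x1,x2},{x1,x2,x6}}
  W145: {{x1,x6},{x1,x2,x6}}
  W146: {{x1,x2,x6}}
  W156: {{x1,x2},{x1,x2,x6}}
  W234: {{x6},{x1,x6},{x2,x6},{x4,x6},{x1,x2,x6}}
  W235: {{x6},{x1,x2},{x1,x6},{x2,x6},{x4,x6},{x1,x2,x6}}
  W236: {{x1,x2},{x2,x6},{x1,x2,x6}} {{x4,x6}}
  W245: {{x6},{x1,x6},{x2,x6},{x4,x6},{x1,x2,x6}} {{x2,x4},{x3,x4},{x2,x3,x4}}
  W246: {{x2,x4},{x3,x4},{x2,x3,x4}} {{x2,x6},{x1,x2,x6}} {{x4,x6}}
  W256: {{x2},{x1,x2},{x2,x3},{x2,x4},{x2,x6},{x3,x4},{x1,x2,x6},{x2,x3,x4}} {{x4,x6}}
  W345: {{x6},{x1,x6},{x2,x6},{x4,x6},{x1,x2,x6}}
  W346: {{x2,x6},{x1,x2,x6}} {{x4,x6}}
  W356: {{x1,x2},{x2,x6},{x1,x2,x6}} {{x4,x6}}
  W456: {{x4},{x2,x4},{x3,x4},{x4,x6},{x2,x3,x4}} {{x2,x6},{x1,x2,x6}}
  W1234: {{x1,x6},{x1,x2,x6}}
  W1235: {{x1,x2},{x1,x6},{x1,x2,x6}}
  W1236: {{x1,x2},{x1,x2,x6}}
  W1245: {{x1,x6},{x1,x2,x6}}
  W1246: {{x1,x2,x6}}
  W1256: {{x1,x2},{x1,x2,x6}}
  W1345: {{x1,x6},{x1,x2,x6}}
  W1346: {{x1,x2,x6}}
  W1356: {{x1,x2},{x1,x2,x6}}
  W1456: {{x1,x2,x6}}
  W2345: {{x6},{x1,x6},{x2,x6},{x4,x6},{x1,x2,x6}}
  W2346: {{x2,x6},{x1,x2,x6}} {{x4,x6}}
  W2356: {{x1,x2},{x2,x6},{x1,x2,x6}} {{x4,x6}}
  W2456: {{x2,x4},{x3,x4},{x2,x3,x4}} {{x2,x6},{x1,x2,x6}} {{x4,x6}}
  W3456: {{x2,x6},{x1,x2,x6}} {{x4,x6}}
  W12345: {{x1,x6},{x1,x2,x6}}
  W12346: {{x1,x2,x6}}
  W12356: {{x1,x2},{x1,x2,x6}}
  W12456: {{x1,x2,x6}}
  W13456: {{x1,x2,x6}}
  W23456: {{x2,x6},{x1,x2,x6}} {{x4,x6}}
  W123456: {{x1,x2,x6}}
C dims 7,19,28,20; δ0: rk 5, SNF 1^5; δ1: rk 14, SNF 1^14; δ2: rk 14, SNF 1^14
degree 0: 7−5−0 = 2 → Ȟ^0 ≅ Z^2
degree 1: 19−14−5 = 0 → Ȟ^1 ≅ 0
degree 2: 28−14−14 = 0 → Ȟ^2 ≅ 0


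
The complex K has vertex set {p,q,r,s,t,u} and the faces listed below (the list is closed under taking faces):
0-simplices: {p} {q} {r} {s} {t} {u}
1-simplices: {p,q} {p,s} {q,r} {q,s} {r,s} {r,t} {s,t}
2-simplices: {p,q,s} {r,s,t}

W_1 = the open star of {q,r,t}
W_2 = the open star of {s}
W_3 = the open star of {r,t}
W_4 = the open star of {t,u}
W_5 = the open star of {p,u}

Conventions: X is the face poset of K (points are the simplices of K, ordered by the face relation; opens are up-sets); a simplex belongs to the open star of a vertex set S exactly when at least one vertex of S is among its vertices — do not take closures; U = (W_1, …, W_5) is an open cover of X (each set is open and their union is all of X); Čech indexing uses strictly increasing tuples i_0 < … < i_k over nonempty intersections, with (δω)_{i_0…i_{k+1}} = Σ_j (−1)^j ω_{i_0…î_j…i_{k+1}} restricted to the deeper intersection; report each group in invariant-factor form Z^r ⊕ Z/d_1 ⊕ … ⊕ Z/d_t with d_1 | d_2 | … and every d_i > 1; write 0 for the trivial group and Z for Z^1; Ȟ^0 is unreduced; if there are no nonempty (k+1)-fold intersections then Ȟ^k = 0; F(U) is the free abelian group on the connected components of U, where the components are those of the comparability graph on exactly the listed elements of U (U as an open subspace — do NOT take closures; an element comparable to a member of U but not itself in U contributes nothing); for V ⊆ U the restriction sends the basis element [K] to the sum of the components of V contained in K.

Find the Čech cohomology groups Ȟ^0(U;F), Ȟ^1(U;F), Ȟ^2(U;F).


nerve of the cover:
  W1={{q},{r},{t},{p,q},{q,r},{q,s},{r,s},{r,t},{s,t},{p,q,s},{r,s,t}} W2={{s},{p,s},{q,s},{r,s},{s,t},{p,q,s},{r,s,t}} W3={{r},{t},{q,r},{r,s},{r,t},{s,t},{r,s,t}} W4={{t},{u},{r,t},{s,t},{r,s,t}} W5={{p},{u},{p,q},{p,s},{p,q,s}}
  W12={{q,s},{r,s},{s,t},{p,q,s},{r,s,t}} W13={{r},{t},{q,r},{r,s},{r,t},{s,t},{r,s,t}} W14={{t},{r,t},{s,t},{r,s,t}} W15={{p,q},{p,q,s}} W23={{r,s},{s,t},{r,s,t}} W24={{s,t},{r,s,t}} W25={{p,s},{p,q,s}} W34={{t},{r,t},{s,t},{r,s,t}} W45={{u}}
  W123={{r,s},{s,t},{r,s,t}} W124={{s,t},{r,s,t}} W125={{p,q,s}} W134={{t},{r,t},{s,t},{r,s,t}} W234={{s,t},{r,s,t}}
  W1234={{s,t},{r,s,t}}
components per intersection:
  W1: {{q},{r},{t},{p,q},{q,r},{q,s},{r,s},{r,t},{s,t},{p,q,s},{r,s,t}}
  W2: {{s},{p,s},{q,s},{r,s},{s,t},{p,q,s},{r,s,t}}
  W3: {{r},{t},{q,r},{r,s},{r,t},{s,t},{r,s,t}}
  W4: {{t},{r,t},{s,t},{r,s,t}} {{u}}
  W5: {{p},{p,q},{p,s},{p,q,s}} {{u}}
  W12: {{q,s},{p,q,s}} {{r,s},{s,t},{r,s,t}}
  W13: {{r},{t},{q,r},{r,s},{r,t},{s,t},{r,s,t}}
  W14: {{t},{r,t},{s,t},{r,s,t}}
  W15: {{p,q},{p,q,s}}
  W23: {{r,s},{s,t},{r,s,t}}
  W24: {{s,t},{r,s,t}}
  W25: {{p,s},{p,q,s}}
  W34: {{t},{r,t},{s,t},{r,s,t}}
  W45: {{u}}
  W123: {{r,s},{s,t},{r,s,t}}
  W124: {{s,t},{r,s,t}}
  W125: {{p,q,s}}
  W134: {{t},{r,t},{s,t},{r,s,t}}
  W234: {{s,t},{r,s,t}}
  W1234: {{s,t},{r,s,t}}
C dims 7,10,5,1; δ0: rk 5, SNF 1^5; δ1: rk 4, SNF 1^4; δ2: rk 1, SNF 1^1
Ȟ^0 = (7 − 5) − 0 = 2, so Ȟ^0 ≅ Z^2
Ȟ^1 = (10 − 4) − 5 = 1, so Ȟ^1 ≅ Z
Ȟ^2 = (5 − 1) − 4 = 0, so Ȟ^2 ≅ 0

Ȟ^0(U;F) ≅ Z^2, Ȟ^1(U;F) ≅ Z, Ȟ^2(U;F) ≅ 0


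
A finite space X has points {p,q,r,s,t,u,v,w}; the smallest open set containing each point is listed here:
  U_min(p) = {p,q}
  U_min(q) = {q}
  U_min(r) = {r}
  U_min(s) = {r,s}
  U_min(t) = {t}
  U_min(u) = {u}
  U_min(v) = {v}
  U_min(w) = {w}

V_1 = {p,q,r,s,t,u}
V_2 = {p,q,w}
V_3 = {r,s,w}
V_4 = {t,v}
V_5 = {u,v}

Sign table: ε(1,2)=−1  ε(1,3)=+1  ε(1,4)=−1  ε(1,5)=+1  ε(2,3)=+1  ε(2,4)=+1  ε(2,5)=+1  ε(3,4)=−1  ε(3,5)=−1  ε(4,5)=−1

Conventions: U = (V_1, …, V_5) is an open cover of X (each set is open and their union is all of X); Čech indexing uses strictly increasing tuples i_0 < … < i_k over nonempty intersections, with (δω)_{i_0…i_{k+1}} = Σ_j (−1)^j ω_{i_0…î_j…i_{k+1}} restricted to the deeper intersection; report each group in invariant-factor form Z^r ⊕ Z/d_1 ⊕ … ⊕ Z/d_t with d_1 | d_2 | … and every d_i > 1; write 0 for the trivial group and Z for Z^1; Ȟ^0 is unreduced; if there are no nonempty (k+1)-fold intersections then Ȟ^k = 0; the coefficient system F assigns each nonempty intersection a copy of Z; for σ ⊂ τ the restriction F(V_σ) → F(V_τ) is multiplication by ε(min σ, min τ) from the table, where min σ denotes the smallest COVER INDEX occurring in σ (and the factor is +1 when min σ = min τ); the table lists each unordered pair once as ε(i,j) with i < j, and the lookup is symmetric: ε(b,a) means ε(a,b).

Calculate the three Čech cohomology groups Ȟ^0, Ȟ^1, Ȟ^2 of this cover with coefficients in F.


Ȟ^0 ≅ 0,  Ȟ^1 ≅ Z ⊕ Z/2,  Ȟ^2 ≅ 0

nonempty intersections:
  V12={p,q} V13={r,s} V14={t} V15={u} V23={w} V45={v}
C dims 5,6; δ0: rk 5, SNF 1^4·2
Ȟ^0: (5−5)−0=0 ⇒ 0
Ȟ^1: (6−0)−5=1 plus torsion [2] ⇒ Z ⊕ Z/2
Ȟ^2: (0−0)−0=0 ⇒ 0


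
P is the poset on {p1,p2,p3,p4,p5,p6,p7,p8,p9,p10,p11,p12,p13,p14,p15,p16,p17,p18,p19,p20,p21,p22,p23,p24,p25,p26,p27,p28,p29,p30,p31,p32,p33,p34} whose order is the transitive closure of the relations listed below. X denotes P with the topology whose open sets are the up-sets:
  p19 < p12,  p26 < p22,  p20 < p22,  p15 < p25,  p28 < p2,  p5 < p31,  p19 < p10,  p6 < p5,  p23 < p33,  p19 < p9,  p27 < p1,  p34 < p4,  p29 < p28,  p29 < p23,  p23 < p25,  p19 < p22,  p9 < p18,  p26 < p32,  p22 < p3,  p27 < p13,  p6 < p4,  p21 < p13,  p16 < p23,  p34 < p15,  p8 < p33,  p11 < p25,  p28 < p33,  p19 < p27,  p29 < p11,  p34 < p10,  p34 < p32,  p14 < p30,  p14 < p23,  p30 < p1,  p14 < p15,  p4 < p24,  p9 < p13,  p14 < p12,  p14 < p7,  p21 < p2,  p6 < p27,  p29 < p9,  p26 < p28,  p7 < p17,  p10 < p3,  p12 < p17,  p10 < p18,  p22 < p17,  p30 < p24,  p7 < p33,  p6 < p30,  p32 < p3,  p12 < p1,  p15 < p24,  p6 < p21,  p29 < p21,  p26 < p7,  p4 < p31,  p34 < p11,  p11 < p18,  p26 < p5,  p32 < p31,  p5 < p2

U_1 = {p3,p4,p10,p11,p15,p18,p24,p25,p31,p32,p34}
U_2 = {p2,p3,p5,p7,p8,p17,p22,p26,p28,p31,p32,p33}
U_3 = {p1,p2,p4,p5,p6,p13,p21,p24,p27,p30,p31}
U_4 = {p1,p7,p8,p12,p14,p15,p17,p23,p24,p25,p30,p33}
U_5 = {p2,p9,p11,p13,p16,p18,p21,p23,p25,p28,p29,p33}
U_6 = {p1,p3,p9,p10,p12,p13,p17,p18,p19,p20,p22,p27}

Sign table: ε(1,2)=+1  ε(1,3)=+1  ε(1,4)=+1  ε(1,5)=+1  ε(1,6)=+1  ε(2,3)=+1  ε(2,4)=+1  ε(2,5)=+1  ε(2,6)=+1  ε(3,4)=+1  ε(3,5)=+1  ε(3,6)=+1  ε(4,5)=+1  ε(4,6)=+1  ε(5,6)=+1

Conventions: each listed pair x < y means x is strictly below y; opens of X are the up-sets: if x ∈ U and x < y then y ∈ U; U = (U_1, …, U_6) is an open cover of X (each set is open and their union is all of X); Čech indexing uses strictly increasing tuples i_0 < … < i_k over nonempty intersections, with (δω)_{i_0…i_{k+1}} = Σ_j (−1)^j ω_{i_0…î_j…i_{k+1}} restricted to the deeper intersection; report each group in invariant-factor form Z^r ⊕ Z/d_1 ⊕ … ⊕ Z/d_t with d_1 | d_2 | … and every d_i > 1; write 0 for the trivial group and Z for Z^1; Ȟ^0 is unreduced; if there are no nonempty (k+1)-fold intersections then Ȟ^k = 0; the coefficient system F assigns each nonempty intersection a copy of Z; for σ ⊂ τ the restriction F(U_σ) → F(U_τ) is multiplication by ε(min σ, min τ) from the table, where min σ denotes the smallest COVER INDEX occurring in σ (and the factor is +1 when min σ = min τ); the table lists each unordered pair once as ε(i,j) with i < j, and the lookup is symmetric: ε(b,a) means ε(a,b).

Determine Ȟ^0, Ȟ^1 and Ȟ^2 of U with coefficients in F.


Ȟ^0 = Z,  Ȟ^1 = 0,  Ȟ^2 = Z/2

nerve simplices:
  U12={p3,p31,p32} U13={p4,p24,p31} U14={p15,p24,p25} U15={p11,p18,p25} U16={p3,p10,p18} U23={p2,p5,p31} U24={p7,p8,p17,p33} U25={p2,p28,p33} U26={p3,p17,p22} U34={p1,p24,p30} U35={p2,p13,p21} U36={p1,p13,p27} U45={p23,p25,p33} U46={p1,p12,p17} U56={p9,p13,p18}
  U123={p31} U126={p3} U134={p24} U145={p25} U156={p18} U235={p2} U245={p33} U246={p17} U346={p1} U356={p13}
C dims 6,15,10; δ0: rk 5, SNF 1^5; δ1: rk 10, SNF 1^9·2
degree 0: 6−5−0 = 1 → Ȟ^0 ≅ Z
degree 1: 15−10−5 = 0 → Ȟ^1 ≅ 0
degree 2: 10−0−10 = 0 plus torsion [2] → Ȟ^2 ≅ Z/2


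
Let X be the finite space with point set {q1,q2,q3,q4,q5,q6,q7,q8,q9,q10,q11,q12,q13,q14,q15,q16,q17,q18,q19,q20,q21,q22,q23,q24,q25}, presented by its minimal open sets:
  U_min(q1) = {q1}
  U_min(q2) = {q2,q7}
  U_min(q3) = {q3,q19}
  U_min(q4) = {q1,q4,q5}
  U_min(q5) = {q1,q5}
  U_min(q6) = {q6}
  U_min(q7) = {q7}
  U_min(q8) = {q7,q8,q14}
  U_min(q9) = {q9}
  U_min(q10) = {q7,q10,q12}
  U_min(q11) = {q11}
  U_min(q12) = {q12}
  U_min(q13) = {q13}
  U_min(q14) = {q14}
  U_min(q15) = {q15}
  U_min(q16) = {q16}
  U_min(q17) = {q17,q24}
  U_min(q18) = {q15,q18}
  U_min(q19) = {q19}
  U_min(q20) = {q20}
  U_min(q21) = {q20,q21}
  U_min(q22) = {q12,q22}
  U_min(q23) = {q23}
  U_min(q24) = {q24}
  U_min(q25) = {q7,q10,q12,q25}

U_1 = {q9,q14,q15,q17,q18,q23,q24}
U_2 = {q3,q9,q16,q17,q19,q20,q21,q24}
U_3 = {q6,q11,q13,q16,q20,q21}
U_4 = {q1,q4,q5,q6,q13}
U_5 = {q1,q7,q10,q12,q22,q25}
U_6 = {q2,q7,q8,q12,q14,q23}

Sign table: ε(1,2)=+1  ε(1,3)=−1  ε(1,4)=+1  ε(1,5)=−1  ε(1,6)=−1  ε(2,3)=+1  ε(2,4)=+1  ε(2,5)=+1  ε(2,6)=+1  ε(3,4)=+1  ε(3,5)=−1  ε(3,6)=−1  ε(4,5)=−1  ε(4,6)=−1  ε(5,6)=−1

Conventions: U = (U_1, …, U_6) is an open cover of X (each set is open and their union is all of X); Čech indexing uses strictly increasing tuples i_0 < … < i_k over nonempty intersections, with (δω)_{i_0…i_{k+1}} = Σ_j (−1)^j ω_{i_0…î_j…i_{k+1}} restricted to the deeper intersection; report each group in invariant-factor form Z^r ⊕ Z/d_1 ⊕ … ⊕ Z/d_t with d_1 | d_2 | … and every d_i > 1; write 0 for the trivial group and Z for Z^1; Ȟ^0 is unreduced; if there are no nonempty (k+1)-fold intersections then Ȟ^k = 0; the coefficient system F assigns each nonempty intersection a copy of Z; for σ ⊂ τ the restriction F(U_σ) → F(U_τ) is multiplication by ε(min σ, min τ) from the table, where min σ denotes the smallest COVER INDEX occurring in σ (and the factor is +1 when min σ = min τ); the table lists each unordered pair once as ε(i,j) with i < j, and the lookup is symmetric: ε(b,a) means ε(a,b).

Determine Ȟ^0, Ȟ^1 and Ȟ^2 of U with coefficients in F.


nerve of the cover:
  U12={q9,q17,q24} U16={q14,q23} U23={q16,q20,q21} U34={q6,q13} U45={q1} U56={q7,q12}
C dims 6,6; δ0: rk 6, SNF 1^5·2
Ȟ^0 = (6 − 6) − 0 = 0, so Ȟ^0 ≅ 0
Ȟ^1 = (6 − 0) − 6 = 0 plus torsion [2], so Ȟ^1 ≅ Z/2
Ȟ^2 = (0 − 0) − 0 = 0, so Ȟ^2 ≅ 0

Ȟ^0 ≅ 0,  Ȟ^1 ≅ Z/2,  Ȟ^2 ≅ 0


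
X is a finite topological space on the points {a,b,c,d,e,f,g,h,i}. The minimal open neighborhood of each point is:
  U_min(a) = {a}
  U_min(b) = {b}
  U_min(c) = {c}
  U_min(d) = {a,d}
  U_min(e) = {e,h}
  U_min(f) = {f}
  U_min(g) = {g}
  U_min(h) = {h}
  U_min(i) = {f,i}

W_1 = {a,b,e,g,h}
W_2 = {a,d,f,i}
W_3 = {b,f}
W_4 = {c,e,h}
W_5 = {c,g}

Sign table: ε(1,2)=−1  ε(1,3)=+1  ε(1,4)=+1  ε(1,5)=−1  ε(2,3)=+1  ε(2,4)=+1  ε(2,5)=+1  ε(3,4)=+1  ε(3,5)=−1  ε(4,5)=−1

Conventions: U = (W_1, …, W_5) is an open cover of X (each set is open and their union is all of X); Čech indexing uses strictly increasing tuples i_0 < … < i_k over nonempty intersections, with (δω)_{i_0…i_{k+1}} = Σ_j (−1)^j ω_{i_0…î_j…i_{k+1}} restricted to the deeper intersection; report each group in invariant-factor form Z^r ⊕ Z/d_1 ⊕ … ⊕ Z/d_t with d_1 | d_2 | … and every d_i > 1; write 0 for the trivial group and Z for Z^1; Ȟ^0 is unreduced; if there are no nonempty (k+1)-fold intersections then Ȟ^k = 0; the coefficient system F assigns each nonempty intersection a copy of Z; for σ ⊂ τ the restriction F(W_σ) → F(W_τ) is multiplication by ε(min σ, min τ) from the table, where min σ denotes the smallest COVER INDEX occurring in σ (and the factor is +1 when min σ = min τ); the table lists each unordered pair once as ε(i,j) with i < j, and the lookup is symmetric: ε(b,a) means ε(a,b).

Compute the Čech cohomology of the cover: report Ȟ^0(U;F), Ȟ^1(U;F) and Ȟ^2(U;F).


Ȟ^0 = 0, Ȟ^1 = Z ⊕ Z/2 and Ȟ^2 = 0

nerve of the cover:
  W12={a} W13={b} W14={e,h} W15={g} W23={f} W45={c}
C dims 5,6; δ0: rk 5, SNF 1^4·2
Ȟ^0 = (5 − 5) − 0 = 0, so Ȟ^0 ≅ 0
Ȟ^1 = (6 − 0) − 5 = 1 plus torsion [2], so Ȟ^1 ≅ Z ⊕ Z/2
Ȟ^2 = (0 − 0) − 0 = 0, so Ȟ^2 ≅ 0


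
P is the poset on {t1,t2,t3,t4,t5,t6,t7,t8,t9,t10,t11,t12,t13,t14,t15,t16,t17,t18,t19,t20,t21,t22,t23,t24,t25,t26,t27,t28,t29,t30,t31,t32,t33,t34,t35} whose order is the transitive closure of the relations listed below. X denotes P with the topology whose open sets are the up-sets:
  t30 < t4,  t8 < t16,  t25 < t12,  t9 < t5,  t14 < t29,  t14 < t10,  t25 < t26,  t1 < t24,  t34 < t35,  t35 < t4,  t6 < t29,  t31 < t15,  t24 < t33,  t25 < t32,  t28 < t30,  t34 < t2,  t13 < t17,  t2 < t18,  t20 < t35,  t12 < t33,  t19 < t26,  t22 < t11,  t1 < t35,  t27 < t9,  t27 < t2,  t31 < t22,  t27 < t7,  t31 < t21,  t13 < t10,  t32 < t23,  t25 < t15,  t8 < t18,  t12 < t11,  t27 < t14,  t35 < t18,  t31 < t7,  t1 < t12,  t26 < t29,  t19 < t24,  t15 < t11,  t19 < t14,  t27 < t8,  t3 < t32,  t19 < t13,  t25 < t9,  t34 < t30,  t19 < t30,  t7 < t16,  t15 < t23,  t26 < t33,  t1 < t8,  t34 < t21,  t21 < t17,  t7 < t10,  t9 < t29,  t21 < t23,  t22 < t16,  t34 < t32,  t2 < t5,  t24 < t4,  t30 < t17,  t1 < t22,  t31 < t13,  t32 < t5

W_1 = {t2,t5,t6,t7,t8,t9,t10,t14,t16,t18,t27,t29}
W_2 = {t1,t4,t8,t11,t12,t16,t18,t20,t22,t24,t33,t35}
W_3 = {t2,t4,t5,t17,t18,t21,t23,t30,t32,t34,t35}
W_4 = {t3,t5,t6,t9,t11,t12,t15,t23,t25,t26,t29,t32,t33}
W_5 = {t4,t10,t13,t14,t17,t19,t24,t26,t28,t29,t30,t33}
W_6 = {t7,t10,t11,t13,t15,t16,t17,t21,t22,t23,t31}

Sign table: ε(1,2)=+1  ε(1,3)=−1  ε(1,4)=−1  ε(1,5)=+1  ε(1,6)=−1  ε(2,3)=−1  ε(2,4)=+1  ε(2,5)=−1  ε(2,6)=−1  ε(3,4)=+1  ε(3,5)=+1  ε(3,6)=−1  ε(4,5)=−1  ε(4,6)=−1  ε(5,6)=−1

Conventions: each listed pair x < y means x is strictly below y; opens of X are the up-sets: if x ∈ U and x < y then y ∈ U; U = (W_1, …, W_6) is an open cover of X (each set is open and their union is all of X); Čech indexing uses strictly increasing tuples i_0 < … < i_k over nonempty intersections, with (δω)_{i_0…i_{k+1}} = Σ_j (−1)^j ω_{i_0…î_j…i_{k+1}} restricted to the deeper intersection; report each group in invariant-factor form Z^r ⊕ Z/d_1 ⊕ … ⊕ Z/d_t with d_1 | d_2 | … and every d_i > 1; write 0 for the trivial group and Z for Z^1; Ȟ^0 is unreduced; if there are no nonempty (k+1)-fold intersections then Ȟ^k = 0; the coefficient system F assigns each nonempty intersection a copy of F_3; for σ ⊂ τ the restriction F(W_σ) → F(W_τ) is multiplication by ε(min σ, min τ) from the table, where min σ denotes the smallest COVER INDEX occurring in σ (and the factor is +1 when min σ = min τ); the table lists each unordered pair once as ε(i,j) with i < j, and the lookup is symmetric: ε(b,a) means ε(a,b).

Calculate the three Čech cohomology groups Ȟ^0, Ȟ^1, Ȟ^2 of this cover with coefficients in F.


Ȟ^0(U;F) ≅ 0,  Ȟ^1(U;F) ≅ 0,  Ȟ^2(U;F) ≅ Z/3

nonempty overlaps:
  W12={t8,t16,t18} W13={t2,t5,t18} W14={t5,t6,t9,t29} W15={t10,t14,t29} W16={t7,t10,t16} W23={t4,t18,t35} W24={t11,t12,t33} W25={t4,t24,t33} W26={t11,t16,t22} W34={t5,t23,t32} W35={t4,t17,t30} W36={t17,t21,t23} W45={t26,t29,t33} W46={t11,t15,t23} W56={t10,t13,t17}
  W123={t18} W126={t16} W134={t5} W145={t29} W156={t10} W235={t4} W245={t33} W246={t11} W346={t23} W356={t17}
C dims 6,15,10; δ0: rk_F3 6; δ1: rk_F3 9
degree 0: 6−6−0 = 0 → Ȟ^0 ≅ 0
degree 1: 15−9−6 = 0 → Ȟ^1 ≅ 0
degree 2: 10−0−9 = 1 → Ȟ^2 ≅ Z/3


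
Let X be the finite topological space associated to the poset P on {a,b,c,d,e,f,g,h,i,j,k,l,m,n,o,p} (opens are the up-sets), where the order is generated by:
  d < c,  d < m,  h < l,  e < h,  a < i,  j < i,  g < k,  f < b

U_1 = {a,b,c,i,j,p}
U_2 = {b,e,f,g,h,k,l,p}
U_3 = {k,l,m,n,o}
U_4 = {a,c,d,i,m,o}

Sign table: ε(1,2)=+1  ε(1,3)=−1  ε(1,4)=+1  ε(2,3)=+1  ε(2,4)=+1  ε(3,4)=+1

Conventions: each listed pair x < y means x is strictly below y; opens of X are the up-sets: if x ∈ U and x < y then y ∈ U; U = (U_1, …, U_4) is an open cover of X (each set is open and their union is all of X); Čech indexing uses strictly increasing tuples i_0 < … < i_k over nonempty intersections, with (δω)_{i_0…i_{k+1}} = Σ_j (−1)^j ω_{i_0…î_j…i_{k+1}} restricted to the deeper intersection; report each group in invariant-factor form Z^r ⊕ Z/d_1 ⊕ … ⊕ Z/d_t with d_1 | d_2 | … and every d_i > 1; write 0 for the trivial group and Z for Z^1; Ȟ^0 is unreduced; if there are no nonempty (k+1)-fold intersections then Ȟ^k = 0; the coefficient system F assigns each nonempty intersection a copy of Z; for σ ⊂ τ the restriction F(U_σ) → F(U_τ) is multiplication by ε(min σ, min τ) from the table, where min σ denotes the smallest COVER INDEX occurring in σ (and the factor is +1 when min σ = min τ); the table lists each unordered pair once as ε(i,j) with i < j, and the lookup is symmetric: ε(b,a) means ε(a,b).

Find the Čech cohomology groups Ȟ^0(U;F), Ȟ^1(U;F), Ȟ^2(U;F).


intersection data:
  U12={b,p} U14={a,c,i} U23={k,l} U34={m,o}
C dims 4,4; δ0: rk 3, SNF 1^3
Ȟ^0 = (4 − 3) − 0 = 1, so Ȟ^0 ≅ Z
Ȟ^1 = (4 − 0) − 3 = 1, so Ȟ^1 ≅ Z
Ȟ^2 = (0 − 0) − 0 = 0, so Ȟ^2 ≅ 0

Ȟ^0(U;F) ≅ Z; Ȟ^1(U;F) ≅ Z; Ȟ^2(U;F) ≅ 0


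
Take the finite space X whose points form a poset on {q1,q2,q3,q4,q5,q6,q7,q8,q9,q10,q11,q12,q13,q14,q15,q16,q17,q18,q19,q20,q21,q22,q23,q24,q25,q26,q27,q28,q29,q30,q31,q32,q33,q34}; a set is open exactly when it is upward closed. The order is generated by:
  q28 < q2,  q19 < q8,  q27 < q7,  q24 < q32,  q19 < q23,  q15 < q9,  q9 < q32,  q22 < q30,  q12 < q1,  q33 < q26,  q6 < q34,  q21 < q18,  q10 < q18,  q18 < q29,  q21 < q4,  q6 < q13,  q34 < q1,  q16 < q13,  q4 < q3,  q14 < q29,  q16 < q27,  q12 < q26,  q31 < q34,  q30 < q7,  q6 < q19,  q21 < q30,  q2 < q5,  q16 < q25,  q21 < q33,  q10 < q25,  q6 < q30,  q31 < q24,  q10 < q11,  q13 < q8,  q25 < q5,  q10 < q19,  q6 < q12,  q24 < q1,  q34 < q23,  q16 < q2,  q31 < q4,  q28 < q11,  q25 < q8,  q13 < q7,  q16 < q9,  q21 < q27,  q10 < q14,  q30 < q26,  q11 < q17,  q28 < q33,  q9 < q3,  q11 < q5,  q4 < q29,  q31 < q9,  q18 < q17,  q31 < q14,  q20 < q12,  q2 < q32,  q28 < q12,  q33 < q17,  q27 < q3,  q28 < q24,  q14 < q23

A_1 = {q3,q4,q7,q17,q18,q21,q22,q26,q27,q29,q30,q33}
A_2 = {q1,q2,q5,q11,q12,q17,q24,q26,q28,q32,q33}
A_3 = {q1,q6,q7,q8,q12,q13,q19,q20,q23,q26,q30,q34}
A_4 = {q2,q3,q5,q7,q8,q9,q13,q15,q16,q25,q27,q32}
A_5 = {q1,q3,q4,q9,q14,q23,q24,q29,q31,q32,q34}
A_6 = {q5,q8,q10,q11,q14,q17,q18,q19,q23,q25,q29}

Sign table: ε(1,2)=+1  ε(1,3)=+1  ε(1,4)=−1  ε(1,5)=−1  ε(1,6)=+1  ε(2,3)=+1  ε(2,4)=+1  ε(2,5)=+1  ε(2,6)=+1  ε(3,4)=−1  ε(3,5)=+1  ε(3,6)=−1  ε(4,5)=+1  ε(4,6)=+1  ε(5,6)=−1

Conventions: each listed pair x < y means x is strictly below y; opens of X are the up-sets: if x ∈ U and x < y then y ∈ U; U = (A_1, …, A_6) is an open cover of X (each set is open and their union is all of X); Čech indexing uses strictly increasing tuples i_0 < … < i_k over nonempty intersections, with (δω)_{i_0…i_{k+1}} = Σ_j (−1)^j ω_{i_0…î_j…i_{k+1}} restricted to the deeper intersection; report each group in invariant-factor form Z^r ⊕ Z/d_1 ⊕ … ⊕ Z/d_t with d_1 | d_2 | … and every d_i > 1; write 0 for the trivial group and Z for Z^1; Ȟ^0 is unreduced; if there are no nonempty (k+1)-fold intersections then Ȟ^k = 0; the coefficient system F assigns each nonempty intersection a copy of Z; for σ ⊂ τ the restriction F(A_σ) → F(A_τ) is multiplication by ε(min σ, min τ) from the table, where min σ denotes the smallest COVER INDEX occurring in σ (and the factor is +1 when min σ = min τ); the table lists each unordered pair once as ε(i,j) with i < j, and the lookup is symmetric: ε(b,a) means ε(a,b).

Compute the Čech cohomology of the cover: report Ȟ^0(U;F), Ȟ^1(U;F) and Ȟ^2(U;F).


Ȟ^0 ≅ 0, Ȟ^1 ≅ Z/2, Ȟ^2 ≅ Z

nerve simplices:
  A12={q17,q26,q33} A13={q7,q26,q30} A14={q3,q7,q27} A15={q3,q4,q29} A16={q17,q18,q29} A23={q1,q12,q26} A24={q2,q5,q32} A25={q1,q24,q32} A26={q5,q11,q17} A34={q7,q8,q13} A35={q1,q23,q34} A36={q8,q19,q23} A45={q3,q9,q32} A46={q5,q8,q25} A56={q14,q23,q29}
  A123={q26} A126={q17} A134={q7} A145={q3} A156={q29} A235={q1} A245={q32} A246={q5} A346={q8} A356={q23}
C dims 6,15,10; δ0: rk 6, SNF 1^5·2; δ1: rk 9, SNF 1^9
degree 0: 6−6−0 = 0 → Ȟ^0 ≅ 0
degree 1: 15−9−6 = 0 plus torsion [2] → Ȟ^1 ≅ Z/2
degree 2: 10−0−9 = 1 → Ȟ^2 ≅ Z
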